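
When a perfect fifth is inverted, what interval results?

perfect 4th

The rule of nine gives the new number: 9 − 5 = 4, so a fifth becomes a fourth.
The quality also flips — perfect stays perfect — giving a perfect fourth.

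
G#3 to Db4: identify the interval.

G to D spans five letter names (G-A-B-C-D), so the interval is some kind of fifth.
G#3 to Db4 spans 5 semitones — two semitones narrower than the perfect fifth (7) — giving a doubly diminished fifth.

doubly diminished fifth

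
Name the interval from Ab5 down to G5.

minor second

Descending from Ab5 to G5 is the same interval as ascending G5 to Ab5.
G to A spans two letter names (G-A), so the interval is some kind of second.
At 1 semitone, G5→Ab5 falls one short of a major second: minor.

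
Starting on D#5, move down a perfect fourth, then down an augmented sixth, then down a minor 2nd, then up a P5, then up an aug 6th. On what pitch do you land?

D#5 down a perfect fourth → A#4 (5 semitones).
An augmented sixth down from A#4 is C4.
Down a minor second from C4: B3 (1 semitone down).
Up a perfect fifth from B3: F#4 (7 semitones up).
An augmented sixth up from F#4 is D##5.

D##5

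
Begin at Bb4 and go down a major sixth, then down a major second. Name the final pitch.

Down a major sixth from Bb4: Db4 (9 semitones down).
A major second down from Db4 is Cb4.

Cb4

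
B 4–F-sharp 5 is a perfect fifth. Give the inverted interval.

perfect 4th

Inverted interval numbers add to nine, so a fifth pairs with a fourth (5 + 4 = 9).
And perfect stays perfect under inversion, so we get a perfect fourth.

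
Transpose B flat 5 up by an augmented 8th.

An octave keeps the letter name B, an octave up from B.
An augmented octave spans 13 semitones, so from Bb5 the target pitch is B6.

B 6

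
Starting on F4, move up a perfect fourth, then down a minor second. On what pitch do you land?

A perfect fourth up from F4 is Bb4.
Bb4 down a minor second → A4 (1 semitone).

A4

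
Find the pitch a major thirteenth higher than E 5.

Counting six letter names plus an octave up from E lands on C.
A major thirteenth is 21 semitones; 21 semitones up from E5 gives C#7.

C-sharp 7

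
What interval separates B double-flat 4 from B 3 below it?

Descending from Bbb4 to B3 is the same interval as ascending B3 to Bbb4.
B to B is the same letter name, plus an octave, so the interval is some kind of octave.
The perfect octave is 12 semitones; here we have 10, two semitones narrower: doubly diminished.

doubly diminished octave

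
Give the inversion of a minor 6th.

major 3rd

Interval numbers invert to sum to nine: 6 + 3 = 9, so a sixth inverts to a third.
The quality also flips — minor becomes major — giving a major third.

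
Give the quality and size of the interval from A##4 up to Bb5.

doubly diminished ninth

A to B spans two letter names (A-B), plus an octave — that makes it a ninth of some quality.
A##4 to Bb5 spans 11 semitones — three semitones narrower than the major ninth (14) — giving a doubly diminished ninth.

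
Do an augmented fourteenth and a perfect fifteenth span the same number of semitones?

Both span 24 semitones: an augmented fourteenth and a perfect fifteenth are the same chromatic distance.

Yes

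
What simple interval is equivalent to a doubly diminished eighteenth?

doubly diminished 4th

Subtracting seven from the interval number removes an octave: 18 − 14 = 4.
Quality carries through unchanged, so the simple form is a doubly diminished fourth.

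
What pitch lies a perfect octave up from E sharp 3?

An octave keeps the letter name E, an octave up from E.
A perfect octave spans 12 semitones, so from E#3 the target pitch is E#4.

E sharp 4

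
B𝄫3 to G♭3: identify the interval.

Descending from Bbb3 to Gb3 is the same interval as ascending Gb3 to Bbb3.
G to B spans three letter names (G-A-B) — that makes it a third of some quality.
At 3 semitones, Gb3→Bbb3 falls one short of a major third: minor.

minor third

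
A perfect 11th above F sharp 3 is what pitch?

The eleventh's letter: F up four letter names plus an octave → B.
Moving 17 semitones up from F#3 (the size of a perfect eleventh) reaches B4.

B 4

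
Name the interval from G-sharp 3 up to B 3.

minor 3rd

G to B spans three letter names (G-A-B), so the interval is some kind of third.
A major third would be 4 semitones, but G#3 to B3 is 3 — one semitone narrower, making it a minor third.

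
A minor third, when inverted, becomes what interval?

major 6th

Inverted interval numbers add to nine, so a third pairs with a sixth (3 + 6 = 9).
And minor becomes major under inversion, so we get a major sixth.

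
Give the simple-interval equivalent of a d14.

Take out an octave (7 from the number): 14 − 7 = 7.
So a diminished fourteenth is an octave plus a diminished seventh. The quality is unchanged.

d7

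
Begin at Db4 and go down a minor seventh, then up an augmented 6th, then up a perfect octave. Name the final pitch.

Down a minor seventh from Db4: Eb3 (10 semitones down).
An augmented sixth up from Eb3 is C#4.
Up a perfect octave from C#4: C#5 (12 semitones up).

C#5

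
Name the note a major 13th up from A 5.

Six letters up from A (plus an octave) reaches F.
A major thirteenth spans 21 semitones, so from A5 the target pitch is F#7.

F-sharp 7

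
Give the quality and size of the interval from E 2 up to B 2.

E to B spans five letter names (E-F-G-A-B): a fifth.
E2 to B2 is 7 semitones, matching the perfect fifth exactly, so the quality is perfect.

perfect fifth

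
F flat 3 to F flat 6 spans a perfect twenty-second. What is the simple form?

Subtracting seven from the interval number removes an octave: 22 − 14 = 8.
So a perfect twenty-second is 2 octaves plus a perfect octave. The quality is unchanged.

perfect octave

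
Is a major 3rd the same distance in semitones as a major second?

4 semitones (major third) vs 2 semitones (major second): not equal.

No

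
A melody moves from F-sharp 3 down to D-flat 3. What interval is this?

A3

Descending from F#3 to Db3 is the same interval as ascending Db3 to F#3.
D to F spans three letter names (D-E-F) — that makes it a third of some quality.
Db3 to F#3 spans 5 semitones — one semitone wider than the major third (4) — giving an augmented third.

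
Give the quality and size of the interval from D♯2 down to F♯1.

major sixth

Descending from D#2 to F#1 is the same interval as ascending F#1 to D#2.
F to D spans six letter names (F-G-A-B-C-D) — that makes it a sixth of some quality.
F#1 to D#2 is 9 semitones, matching the major sixth exactly, so the quality is major.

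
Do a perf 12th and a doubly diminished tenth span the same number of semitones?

A perfect twelfth spans 19 semitones; a doubly diminished tenth spans 13 semitones. They differ by 6.

No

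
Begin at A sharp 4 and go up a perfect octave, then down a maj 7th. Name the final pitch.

A#4 up a perfect octave → A#5 (12 semitones).
A major seventh down from A#5 is B4.

B 4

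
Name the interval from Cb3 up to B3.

C to B spans seven letter names (C-D-E-F-G-A-B), so the interval is some kind of seventh.
A major seventh would be 11 semitones; Cb3 to B3 is 12, one semitone wider, so the interval is augmented.

augmented seventh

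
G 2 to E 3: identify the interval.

G to E spans six letter names (G-A-B-C-D-E): a sixth.
Counting semitones, G2→E3 is 9, which is the major sixth.

M6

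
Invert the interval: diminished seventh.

A2

The rule of nine gives the new number: 9 − 7 = 2, so a seventh becomes a second.
Quality inverts too: diminished becomes augmented. That makes the inversion an augmented second.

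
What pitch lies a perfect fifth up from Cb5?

The fifth takes the letter from C up to G.
A perfect fifth spans 7 semitones, so from Cb5 the target pitch is Gb5.

Gb5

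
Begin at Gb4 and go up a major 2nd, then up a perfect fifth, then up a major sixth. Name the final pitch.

C6

A major second up from Gb4 is Ab4.
Ab4 up a perfect fifth → Eb5 (7 semitones).
A major sixth up from Eb5 is C6.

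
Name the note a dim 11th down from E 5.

Four letters down from E (plus an octave) reaches B.
A diminished eleventh spans 16 semitones, so from E5 the target pitch is B#3.

B-sharp 3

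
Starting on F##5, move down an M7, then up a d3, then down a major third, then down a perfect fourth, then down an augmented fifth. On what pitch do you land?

Down a major seventh from F##5: G#4 (11 semitones down).
Up a diminished third from G#4: Bb4 (2 semitones up).
Down a major third from Bb4: Gb4 (4 semitones down).
Gb4 down a perfect fourth → Db4 (5 semitones).
An augmented fifth down from Db4 is Gbb3.

Gbb3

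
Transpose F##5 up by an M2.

The second takes the letter from F up to G.
A major second spans 2 semitones, so from F##5 the target pitch is G##5.

G##5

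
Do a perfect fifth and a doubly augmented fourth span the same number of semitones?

A perfect fifth = 7 semitones = a doubly augmented fourth; enharmonically equal.

Yes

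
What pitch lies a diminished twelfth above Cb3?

The twelfth's letter: C up five letter names plus an octave → G.
A diminished twelfth is 18 semitones; 18 semitones up from Cb3 gives Gbb4.

Gbb4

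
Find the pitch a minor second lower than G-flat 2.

Two letter names down from G: F.
Moving 1 semitone down from Gb2 (the size of a minor second) reaches F2.

F 2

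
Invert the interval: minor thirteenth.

major 3rd

First reduce the compound minor thirteenth to its simple form, a minor sixth.
The rule of nine gives the new number: 9 − 6 = 3, so a sixth becomes a third.
And minor becomes major under inversion, so we get a major third.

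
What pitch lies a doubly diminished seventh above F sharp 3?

E double-flat 4

The seventh takes the letter from F up to E.
A doubly diminished seventh spans 8 semitones, so from F#3 the target pitch is Ebb4.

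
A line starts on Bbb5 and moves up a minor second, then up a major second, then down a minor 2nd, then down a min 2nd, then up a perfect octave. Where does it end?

Up a minor second from Bbb5: Cbb6 (1 semitone up).
Cbb6 up a major second → Dbb6 (2 semitones).
A minor second down from Dbb6 is Cb6.
A minor second down from Cb6 is Bb5.
Up a perfect octave from Bb5: Bb6 (12 semitones up).

Bb6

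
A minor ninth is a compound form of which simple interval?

minor 2nd

Take out an octave (7 from the number): 9 − 7 = 2.
So a minor ninth is an octave plus a minor second. The quality is unchanged.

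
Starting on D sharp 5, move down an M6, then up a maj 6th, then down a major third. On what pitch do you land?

B 4

A major sixth down from D#5 is F#4.
F#4 up a major sixth → D#5 (9 semitones).
D#5 down a major third → B4 (4 semitones).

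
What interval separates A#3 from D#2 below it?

perfect twelfth

Descending from A#3 to D#2 is the same interval as ascending D#2 to A#3.
D to A spans five letter names (D-E-F-G-A), plus an octave — that makes it a twelfth of some quality.
The perfect twelfth spans 19 semitones, and D#2 to A#3 is exactly 19 semitones — so this is a perfect twelfth.
(Equivalently, a compound perfect fifth: a perfect fifth plus an octave.)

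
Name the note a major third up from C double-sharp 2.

Counting three letter names up from C lands on E.
Moving 4 semitones up from C##2 (the size of a major third) reaches E##2.

E double-sharp 2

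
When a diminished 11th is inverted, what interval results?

First reduce the compound diminished eleventh to its simple form, a diminished fourth.
Inverted interval numbers add to nine, so a fourth pairs with a fifth (4 + 5 = 9).
Quality inverts too: diminished becomes augmented. That makes the inversion an augmented fifth.

A5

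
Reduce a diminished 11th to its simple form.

Each octave removed subtracts seven from the number: 11 − 7 = 4.
So a diminished eleventh is an octave plus a diminished fourth. The quality is unchanged.

d4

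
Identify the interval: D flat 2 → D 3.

D to D is the same letter name, plus an octave — that makes it an octave of some quality.
Db2 to D3 spans 13 semitones — one semitone wider than the perfect octave (12) — giving an augmented octave.

augmented octave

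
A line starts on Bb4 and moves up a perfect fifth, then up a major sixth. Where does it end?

Up a perfect fifth from Bb4: F5 (7 semitones up).
A major sixth up from F5 is D6.

D6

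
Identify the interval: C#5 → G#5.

C to G spans five letter names (C-D-E-F-G), so the interval is some kind of fifth.
Counting semitones, C#5→G#5 is 7, which is the perfect fifth.

perfect fifth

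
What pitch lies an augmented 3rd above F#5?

A##5

Three letter names up from F: A.
An augmented third is 5 semitones; 5 semitones up from F#5 gives A##5.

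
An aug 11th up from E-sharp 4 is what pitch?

A-double-sharp 5

Counting four letter names plus an octave up from E lands on A.
Moving 18 semitones up from E#4 (the size of an augmented eleventh) reaches A##5.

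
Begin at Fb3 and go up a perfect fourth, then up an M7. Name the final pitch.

A perfect fourth up from Fb3 is Bbb3.
A major seventh up from Bbb3 is Ab4.

Ab4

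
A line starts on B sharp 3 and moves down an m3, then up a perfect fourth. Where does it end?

B#3 down a minor third → G##3 (3 semitones).
G##3 up a perfect fourth → C##4 (5 semitones).

C double-sharp 4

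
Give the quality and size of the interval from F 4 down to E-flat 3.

Descending from F4 to Eb3 is the same interval as ascending Eb3 to F4.
E to F spans two letter names (E-F), plus an octave: a ninth.
Counting semitones, Eb3→F4 is 14, which is the major ninth.
(Equivalently, a compound major second: a major second plus an octave.)

M9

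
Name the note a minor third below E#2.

C##2

Counting three letter names down from E lands on C.
A minor third spans 3 semitones, so from E#2 the target pitch is C##2.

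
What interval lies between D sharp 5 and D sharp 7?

D to D is the same letter name, plus 2 octaves: a fifteenth.
Counting semitones, D#5→D#7 is 24, which is the perfect fifteenth.
(Equivalently, a compound perfect octave: a perfect octave plus an octave.)

perfect fifteenth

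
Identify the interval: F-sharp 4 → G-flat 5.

F to G spans two letter names (F-G), plus an octave, so the interval is some kind of ninth.
F#4 to Gb5 spans 12 semitones — two semitones narrower than the major ninth (14) — giving a diminished ninth.

diminished ninth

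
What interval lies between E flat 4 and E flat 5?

E to E is the same letter name, plus an octave — that makes it an octave of some quality.
Eb4 to Eb5 is 12 semitones, matching the perfect octave exactly, so the quality is perfect.

P8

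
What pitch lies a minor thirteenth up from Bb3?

Six letters up from B (plus an octave) reaches G.
A minor thirteenth is 20 semitones; 20 semitones up from Bb3 gives Gb5.

Gb5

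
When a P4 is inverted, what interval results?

Interval numbers invert to sum to nine: 4 + 5 = 9, so a fourth inverts to a fifth.
The quality also flips — perfect stays perfect — giving a perfect fifth.

perfect 5th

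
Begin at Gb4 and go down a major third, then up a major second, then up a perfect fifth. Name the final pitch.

Cb5

Gb4 down a major third → Ebb4 (4 semitones).
Ebb4 up a major second → Fb4 (2 semitones).
A perfect fifth up from Fb4 is Cb5.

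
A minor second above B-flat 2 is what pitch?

The second takes the letter from B up to C.
Moving 1 semitone up from Bb2 (the size of a minor second) reaches Cb3.

C-flat 3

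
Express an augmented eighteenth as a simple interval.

Subtracting seven from the interval number removes an octave: 18 − 14 = 4.
That makes an augmented eighteenth a compound augmented fourth — 2 octaves plus an augmented fourth.

A4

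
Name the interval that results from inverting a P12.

First reduce the compound perfect twelfth to its simple form, a perfect fifth.
Interval numbers invert to sum to nine: 5 + 4 = 9, so a fifth inverts to a fourth.
And perfect stays perfect under inversion, so we get a perfect fourth.

P4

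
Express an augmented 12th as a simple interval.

Take out an octave (7 from the number): 12 − 7 = 5.
So an augmented twelfth is an octave plus an augmented fifth. The quality is unchanged.

augmented 5th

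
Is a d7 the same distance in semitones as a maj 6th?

Both span 9 semitones: a diminished seventh and a major sixth are the same chromatic distance.

Yes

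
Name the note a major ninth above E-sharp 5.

Two letters up from E (plus an octave) reaches F.
Moving 14 semitones up from E#5 (the size of a major ninth) reaches F##6.

F-double-sharp 6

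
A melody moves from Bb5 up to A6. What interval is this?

B to A spans seven letter names (B-C-D-E-F-G-A): a seventh.
Counting semitones, Bb5→A6 is 11, which is the major seventh.

M7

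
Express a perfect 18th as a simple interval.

Subtracting seven from the interval number removes an octave: 18 − 14 = 4.
That makes a perfect eighteenth a compound perfect fourth — 2 octaves plus a perfect fourth.

P4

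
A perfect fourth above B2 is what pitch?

Four letter names up from B: E.
A perfect fourth is 5 semitones; 5 semitones up from B2 gives E3.

E3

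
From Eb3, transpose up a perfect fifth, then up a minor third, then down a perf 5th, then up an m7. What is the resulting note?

Fb4

Up a perfect fifth from Eb3: Bb3 (7 semitones up).
Up a minor third from Bb3: Db4 (3 semitones up).
A perfect fifth down from Db4 is Gb3.
Gb3 up a minor seventh → Fb4 (10 semitones).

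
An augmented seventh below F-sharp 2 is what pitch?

The seventh takes the letter from F down to G.
An augmented seventh spans 12 semitones, so from F#2 the target pitch is Gb1.

G-flat 1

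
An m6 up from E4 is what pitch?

C5

The sixth takes the letter from E up to C.
A minor sixth spans 8 semitones, so from E4 the target pitch is C5.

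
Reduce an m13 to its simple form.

Each octave removed subtracts seven from the number: 13 − 7 = 6.
That makes a minor thirteenth a compound minor sixth — an octave plus a minor sixth.

m6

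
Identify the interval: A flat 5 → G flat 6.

A to G spans seven letter names (A-B-C-D-E-F-G): a seventh.
A major seventh would be 11 semitones, but Ab5 to Gb6 is 10 — one semitone narrower, making it a minor seventh.

minor 7th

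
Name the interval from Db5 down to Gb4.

P5

Descending from Db5 to Gb4 is the same interval as ascending Gb4 to Db5.
G to D spans five letter names (G-A-B-C-D) — that makes it a fifth of some quality.
Gb4 to Db5 is 7 semitones, matching the perfect fifth exactly, so the quality is perfect.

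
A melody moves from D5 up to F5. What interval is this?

D to F spans three letter names (D-E-F) — that makes it a third of some quality.
A major third would be 4 semitones, but D5 to F5 is 3 — one semitone narrower, making it a minor third.

minor third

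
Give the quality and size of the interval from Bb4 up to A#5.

A7

B to A spans seven letter names (B-C-D-E-F-G-A): a seventh.
Bb4 to A#5 spans 12 semitones — one semitone wider than the major seventh (11) — giving an augmented seventh.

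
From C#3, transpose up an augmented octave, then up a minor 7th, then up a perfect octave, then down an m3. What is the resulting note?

C#3 up an augmented octave → C##4 (13 semitones).
Up a minor seventh from C##4: B#4 (10 semitones up).
A perfect octave up from B#4 is B#5.
A minor third down from B#5 is G##5.

G##5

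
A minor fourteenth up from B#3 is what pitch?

A#5

Counting seven letter names plus an octave up from B lands on A.
A minor fourteenth is 22 semitones; 22 semitones up from B#3 gives A#5.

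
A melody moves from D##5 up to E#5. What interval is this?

minor second

D to E spans two letter names (D-E): a second.
A major second would be 2 semitones, but D##5 to E#5 is 1 — one semitone narrower, making it a minor second.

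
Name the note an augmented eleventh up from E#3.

A##4

The eleventh's letter: E up four letter names plus an octave → A.
Moving 18 semitones up from E#3 (the size of an augmented eleventh) reaches A##4.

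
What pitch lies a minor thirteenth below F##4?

A##2

Counting six letter names plus an octave down from F lands on A.
A minor thirteenth is 20 semitones; 20 semitones down from F##4 gives A##2.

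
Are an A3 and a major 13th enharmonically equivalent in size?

An augmented third is 5 semitones but a major thirteenth is 21 semitones — different sizes.

No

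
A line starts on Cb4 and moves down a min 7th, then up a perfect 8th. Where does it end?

Down a minor seventh from Cb4: Db3 (10 semitones down).
Db3 up a perfect octave → Db4 (12 semitones).

Db4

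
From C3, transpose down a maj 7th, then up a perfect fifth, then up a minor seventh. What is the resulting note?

Gb3

A major seventh down from C3 is Db2.
A perfect fifth up from Db2 is Ab2.
Up a minor seventh from Ab2: Gb3 (10 semitones up).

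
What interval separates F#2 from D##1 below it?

Descending from F#2 to D##1 is the same interval as ascending D##1 to F#2.
D to F spans three letter names (D-E-F), plus an octave, so the interval is some kind of tenth.
D##1 to F#2 spans 14 semitones — two semitones narrower than the major tenth (16) — giving a diminished tenth.
(Equivalently, a compound diminished third: a diminished third plus an octave.)

d10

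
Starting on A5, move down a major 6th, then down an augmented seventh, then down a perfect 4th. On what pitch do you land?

Down a major sixth from A5: C5 (9 semitones down).
Down an augmented seventh from C5: Dbb4 (12 semitones down).
A perfect fourth down from Dbb4 is Abb3.

Abb3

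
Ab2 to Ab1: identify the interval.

Descending from Ab2 to Ab1 is the same interval as ascending Ab1 to Ab2.
A to A is the same letter name, plus an octave — that makes it an octave of some quality.
The perfect octave spans 12 semitones, and Ab1 to Ab2 is exactly 12 semitones — so this is a perfect octave.

perfect octave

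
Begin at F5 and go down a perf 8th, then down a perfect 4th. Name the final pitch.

F5 down a perfect octave → F4 (12 semitones).
F4 down a perfect fourth → C4 (5 semitones).

C4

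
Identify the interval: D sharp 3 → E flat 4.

diminished 9th

D to E spans two letter names (D-E), plus an octave, so the interval is some kind of ninth.
A major ninth would be 14 semitones; D#3 to Eb4 is 12, two semitones narrower, so the interval is diminished.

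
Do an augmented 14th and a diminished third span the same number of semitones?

An augmented fourteenth spans 24 semitones; a diminished third spans 2 semitones. They differ by 22.

No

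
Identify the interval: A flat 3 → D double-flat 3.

augmented fifth

Descending from Ab3 to Dbb3 is the same interval as ascending Dbb3 to Ab3.
D to A spans five letter names (D-E-F-G-A): a fifth.
Dbb3 to Ab3 spans 8 semitones — one semitone wider than the perfect fifth (7) — giving an augmented fifth.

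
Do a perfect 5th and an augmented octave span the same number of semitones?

No

7 semitones (perfect fifth) vs 13 semitones (augmented octave): not equal.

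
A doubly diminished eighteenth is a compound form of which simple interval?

doubly diminished fourth

Take out 2 octaves (14 from the number): 18 − 14 = 4.
Quality carries through unchanged, so the simple form is a doubly diminished fourth.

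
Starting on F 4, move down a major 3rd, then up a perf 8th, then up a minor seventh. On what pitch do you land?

C flat 6

Down a major third from F4: Db4 (4 semitones down).
Db4 up a perfect octave → Db5 (12 semitones).
Db5 up a minor seventh → Cb6 (10 semitones).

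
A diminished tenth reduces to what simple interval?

Each octave removed subtracts seven from the number: 10 − 7 = 3.
Quality carries through unchanged, so the simple form is a diminished third.

diminished 3rd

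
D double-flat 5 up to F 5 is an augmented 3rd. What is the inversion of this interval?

diminished sixth

Inverted interval numbers add to nine, so a third pairs with a sixth (3 + 6 = 9).
The quality also flips — augmented becomes diminished — giving a diminished sixth.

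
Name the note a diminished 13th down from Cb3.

The thirteenth's letter: C down six letter names plus an octave → E.
A diminished thirteenth spans 19 semitones, so from Cb3 the target pitch is E1.

E1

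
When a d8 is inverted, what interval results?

A1

Interval numbers invert to sum to nine: 8 + 1 = 9, so an octave inverts to a unison.
And diminished becomes augmented under inversion, so we get an augmented unison.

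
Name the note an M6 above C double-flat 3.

A double-flat 3

Six letter names up from C: A.
Moving 9 semitones up from Cbb3 (the size of a major sixth) reaches Abb3.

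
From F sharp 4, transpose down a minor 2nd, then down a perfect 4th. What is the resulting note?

Down a minor second from F#4: E#4 (1 semitone down).
E#4 down a perfect fourth → B#3 (5 semitones).

B sharp 3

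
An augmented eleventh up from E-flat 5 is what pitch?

Counting four letter names plus an octave up from E lands on A.
An augmented eleventh is 18 semitones; 18 semitones up from Eb5 gives A6.

A 6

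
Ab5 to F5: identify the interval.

minor 3rd

Descending from Ab5 to F5 is the same interval as ascending F5 to Ab5.
F to A spans three letter names (F-G-A): a third.
F5 to Ab5 is 3 semitones, a half step short of the major third (4), so this is minor.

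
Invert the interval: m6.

Interval numbers invert to sum to nine: 6 + 3 = 9, so a sixth inverts to a third.
Quality inverts too: minor becomes major. That makes the inversion a major third.

M3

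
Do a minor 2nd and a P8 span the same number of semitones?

No

1 semitone (minor second) vs 12 semitones (perfect octave): not equal.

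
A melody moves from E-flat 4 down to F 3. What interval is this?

Descending from Eb4 to F3 is the same interval as ascending F3 to Eb4.
F to E spans seven letter names (F-G-A-B-C-D-E), so the interval is some kind of seventh.
At 10 semitones, F3→Eb4 falls one short of a major seventh: minor.

minor seventh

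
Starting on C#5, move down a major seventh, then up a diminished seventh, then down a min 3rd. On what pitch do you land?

A major seventh down from C#5 is D4.
D4 up a diminished seventh → Cb5 (9 semitones).
Down a minor third from Cb5: Ab4 (3 semitones down).

Ab4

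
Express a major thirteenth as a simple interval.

M6

Each octave removed subtracts seven from the number: 13 − 7 = 6.
Quality carries through unchanged, so the simple form is a major sixth.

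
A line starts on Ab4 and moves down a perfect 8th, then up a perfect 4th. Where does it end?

Db4

Down a perfect octave from Ab4: Ab3 (12 semitones down).
Up a perfect fourth from Ab3: Db4 (5 semitones up).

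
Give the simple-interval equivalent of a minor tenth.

Take out an octave (7 from the number): 10 − 7 = 3.
Quality carries through unchanged, so the simple form is a minor third.

m3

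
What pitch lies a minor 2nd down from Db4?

C4

Two letter names down from D: C.
A minor second is 1 semitone; 1 semitone down from Db4 gives C4.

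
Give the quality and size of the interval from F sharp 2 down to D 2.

major third

Descending from F#2 to D2 is the same interval as ascending D2 to F#2.
D to F spans three letter names (D-E-F) — that makes it a third of some quality.
The major third spans 4 semitones, and D2 to F#2 is exactly 4 semitones — so this is a major third.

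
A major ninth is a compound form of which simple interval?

M2

Each octave removed subtracts seven from the number: 9 − 7 = 2.
Quality carries through unchanged, so the simple form is a major second.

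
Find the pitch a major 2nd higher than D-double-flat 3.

The second takes the letter from D up to E.
Moving 2 semitones up from Dbb3 (the size of a major second) reaches Ebb3.

E-double-flat 3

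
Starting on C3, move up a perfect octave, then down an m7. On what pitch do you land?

A perfect octave up from C3 is C4.
C4 down a minor seventh → D3 (10 semitones).

D3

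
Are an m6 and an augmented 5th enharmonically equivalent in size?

Both span 8 semitones: a minor sixth and an augmented fifth are the same chromatic distance.

Yes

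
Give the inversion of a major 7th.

Inverted interval numbers add to nine, so a seventh pairs with a second (7 + 2 = 9).
And major becomes minor under inversion, so we get a minor second.

m2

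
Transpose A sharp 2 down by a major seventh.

B 1

The seventh takes the letter from A down to B.
Moving 11 semitones down from A#2 (the size of a major seventh) reaches B1.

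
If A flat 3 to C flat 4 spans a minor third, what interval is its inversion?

Inverted interval numbers add to nine, so a third pairs with a sixth (3 + 6 = 9).
And minor becomes major under inversion, so we get a major sixth.

major sixth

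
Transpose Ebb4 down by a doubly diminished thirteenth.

Six letters down from E (plus an octave) reaches G.
Moving 18 semitones down from Ebb4 (the size of a doubly diminished thirteenth) reaches G#2.

G#2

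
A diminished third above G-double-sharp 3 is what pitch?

B 3

Three letter names up from G: B.
Moving 2 semitones up from G##3 (the size of a diminished third) reaches B3.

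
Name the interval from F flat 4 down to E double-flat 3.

Descending from Fb4 to Ebb3 is the same interval as ascending Ebb3 to Fb4.
E to F spans two letter names (E-F), plus an octave — that makes it a ninth of some quality.
The major ninth spans 14 semitones, and Ebb3 to Fb4 is exactly 14 semitones — so this is a major ninth.
(Equivalently, a compound major second: a major second plus an octave.)

major 9th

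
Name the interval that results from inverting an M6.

minor 3rd

Inverted interval numbers add to nine, so a sixth pairs with a third (6 + 3 = 9).
The quality also flips — major becomes minor — giving a minor third.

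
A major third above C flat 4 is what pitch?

E flat 4

The third takes the letter from C up to E.
A major third spans 4 semitones, so from Cb4 the target pitch is Eb4.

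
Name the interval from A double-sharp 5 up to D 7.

doubly diminished 11th

A to D spans four letter names (A-B-C-D), plus an octave: an eleventh.
The perfect eleventh is 17 semitones; here we have 15, two semitones narrower: doubly diminished.
(Equivalently, a compound doubly diminished fourth: a doubly diminished fourth plus an octave.)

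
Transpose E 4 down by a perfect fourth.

Counting four letter names down from E lands on B.
Moving 5 semitones down from E4 (the size of a perfect fourth) reaches B3.

B 3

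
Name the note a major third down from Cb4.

Abb3

Three letter names down from C: A.
Moving 4 semitones down from Cb4 (the size of a major third) reaches Abb3.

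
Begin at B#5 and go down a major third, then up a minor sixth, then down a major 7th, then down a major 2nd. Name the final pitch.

Down a major third from B#5: G#5 (4 semitones down).
G#5 up a minor sixth → E6 (8 semitones).
A major seventh down from E6 is F5.
F5 down a major second → Eb5 (2 semitones).

Eb5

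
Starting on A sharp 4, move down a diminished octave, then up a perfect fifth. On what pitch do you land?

E double-sharp 4

Down a diminished octave from A#4: A##3 (11 semitones down).
A perfect fifth up from A##3 is E##4.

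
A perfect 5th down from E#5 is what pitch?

A#4

Counting five letter names down from E lands on A.
Moving 7 semitones down from E#5 (the size of a perfect fifth) reaches A#4.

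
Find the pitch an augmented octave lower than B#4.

The letter stays B (same as the start), shifted an octave down.
Moving 13 semitones down from B#4 (the size of an augmented octave) reaches B3.

B3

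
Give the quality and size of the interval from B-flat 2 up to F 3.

B to F spans five letter names (B-C-D-E-F), so the interval is some kind of fifth.
Counting semitones, Bb2→F3 is 7, which is the perfect fifth.

perfect 5th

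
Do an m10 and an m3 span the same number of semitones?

No

15 semitones (minor tenth) vs 3 semitones (minor third): not equal.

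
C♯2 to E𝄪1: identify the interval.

Descending from C#2 to E##1 is the same interval as ascending E##1 to C#2.
E to C spans six letter names (E-F-G-A-B-C): a sixth.
The major sixth is 9 semitones; here we have 7, two semitones narrower: diminished.

diminished sixth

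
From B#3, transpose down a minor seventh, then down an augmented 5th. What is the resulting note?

F#2

Down a minor seventh from B#3: C##3 (10 semitones down).
Down an augmented fifth from C##3: F#2 (8 semitones down).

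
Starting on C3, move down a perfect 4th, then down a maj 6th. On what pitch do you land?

C3 down a perfect fourth → G2 (5 semitones).
G2 down a major sixth → Bb1 (9 semitones).

Bb1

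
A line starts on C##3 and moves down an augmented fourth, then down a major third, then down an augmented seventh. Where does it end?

Fb1

C##3 down an augmented fourth → G#2 (6 semitones).
A major third down from G#2 is E2.
An augmented seventh down from E2 is Fb1.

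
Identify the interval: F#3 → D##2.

Descending from F#3 to D##2 is the same interval as ascending D##2 to F#3.
D to F spans three letter names (D-E-F), plus an octave: a tenth.
A major tenth would be 16 semitones; D##2 to F#3 is 14, two semitones narrower, so the interval is diminished.
(Equivalently, a compound diminished third: a diminished third plus an octave.)

d10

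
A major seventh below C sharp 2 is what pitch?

D 1

The seventh takes the letter from C down to D.
A major seventh spans 11 semitones, so from C#2 the target pitch is D1.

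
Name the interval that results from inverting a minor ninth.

major seventh

First reduce the compound minor ninth to its simple form, a minor second.
The rule of nine gives the new number: 9 − 2 = 7, so a second becomes a seventh.
The quality also flips — minor becomes major — giving a major seventh.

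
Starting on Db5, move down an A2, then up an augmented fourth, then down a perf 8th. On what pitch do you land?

An augmented second down from Db5 is Cbb5.
Cbb5 up an augmented fourth → Fb5 (6 semitones).
Fb5 down a perfect octave → Fb4 (12 semitones).

Fb4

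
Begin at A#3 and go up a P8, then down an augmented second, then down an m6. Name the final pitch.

A perfect octave up from A#3 is A#4.
An augmented second down from A#4 is G4.
Down a minor sixth from G4: B3 (8 semitones down).

B3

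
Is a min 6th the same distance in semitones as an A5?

Yes

A minor sixth spans 8 semitones, and an augmented fifth also spans 8 semitones — they're enharmonic.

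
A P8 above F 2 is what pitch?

F 3

For an octave the letter name doesn't change: still F, an octave up.
A perfect octave is 12 semitones; 12 semitones up from F2 gives F3.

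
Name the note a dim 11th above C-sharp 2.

F 3

Counting four letter names plus an octave up from C lands on F.
Moving 16 semitones up from C#2 (the size of a diminished eleventh) reaches F3.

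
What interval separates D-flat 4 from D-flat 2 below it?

Descending from Db4 to Db2 is the same interval as ascending Db2 to Db4.
D to D is the same letter name, plus 2 octaves — that makes it a fifteenth of some quality.
Counting semitones, Db2→Db4 is 24, which is the perfect fifteenth.
(Equivalently, a compound perfect octave: a perfect octave plus an octave.)

perfect fifteenth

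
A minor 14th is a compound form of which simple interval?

Subtracting seven from the interval number removes an octave: 14 − 7 = 7.
So a minor fourteenth is an octave plus a minor seventh. The quality is unchanged.

minor seventh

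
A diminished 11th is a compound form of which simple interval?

diminished fourth

Each octave removed subtracts seven from the number: 11 − 7 = 4.
That makes a diminished eleventh a compound diminished fourth — an octave plus a diminished fourth.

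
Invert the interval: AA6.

Interval numbers invert to sum to nine: 6 + 3 = 9, so a sixth inverts to a third.
Quality inverts too: doubly augmented becomes doubly diminished. That makes the inversion a doubly diminished third.

dd3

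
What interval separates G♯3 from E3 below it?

Descending from G#3 to E3 is the same interval as ascending E3 to G#3.
E to G spans three letter names (E-F-G) — that makes it a third of some quality.
E3 to G#3 is 4 semitones, matching the major third exactly, so the quality is major.

major third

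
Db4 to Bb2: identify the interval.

minor tenth

Descending from Db4 to Bb2 is the same interval as ascending Bb2 to Db4.
B to D spans three letter names (B-C-D), plus an octave — that makes it a tenth of some quality.
Bb2 to Db4 is 15 semitones, a half step short of the major tenth (16), so this is minor.
(Equivalently, a compound minor third: a minor third plus an octave.)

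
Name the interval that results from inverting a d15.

First reduce the compound diminished fifteenth to its simple form, a diminished octave.
The rule of nine gives the new number: 9 − 8 = 1, so an octave becomes a unison.
The quality also flips — diminished becomes augmented — giving an augmented unison.

augmented unison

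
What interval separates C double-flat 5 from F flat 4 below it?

Descending from Cbb5 to Fb4 is the same interval as ascending Fb4 to Cbb5.
F to C spans five letter names (F-G-A-B-C), so the interval is some kind of fifth.
A perfect fifth would be 7 semitones; Fb4 to Cbb5 is 6, one semitone narrower, so the interval is diminished.

diminished fifth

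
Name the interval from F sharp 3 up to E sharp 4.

major seventh

F to E spans seven letter names (F-G-A-B-C-D-E) — that makes it a seventh of some quality.
The major seventh spans 11 semitones, and F#3 to E#4 is exactly 11 semitones — so this is a major seventh.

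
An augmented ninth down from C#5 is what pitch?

Bb3

The ninth's letter: C down two letter names plus an octave → B.
An augmented ninth is 15 semitones; 15 semitones down from C#5 gives Bb3.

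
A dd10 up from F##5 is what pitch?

Ab6

The tenth's letter: F up three letter names plus an octave → A.
A doubly diminished tenth spans 13 semitones, so from F##5 the target pitch is Ab6.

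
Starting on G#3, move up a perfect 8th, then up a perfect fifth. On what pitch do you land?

D#5

A perfect octave up from G#3 is G#4.
A perfect fifth up from G#4 is D#5.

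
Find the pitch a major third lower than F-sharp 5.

D 5

The third takes the letter from F down to D.
Moving 4 semitones down from F#5 (the size of a major third) reaches D5.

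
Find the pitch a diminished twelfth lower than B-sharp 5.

The twelfth's letter: B down five letter names plus an octave → E.
A diminished twelfth spans 18 semitones, so from B#5 the target pitch is E##4.

E-double-sharp 4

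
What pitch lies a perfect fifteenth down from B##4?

For a fifteenth the letter name doesn't change: still B, two octaves down.
A perfect fifteenth spans 24 semitones, so from B##4 the target pitch is B##2.

B##2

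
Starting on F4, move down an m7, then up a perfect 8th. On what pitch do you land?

G4

A minor seventh down from F4 is G3.
G3 up a perfect octave → G4 (12 semitones).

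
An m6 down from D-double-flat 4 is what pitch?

F-flat 3

The sixth takes the letter from D down to F.
A minor sixth is 8 semitones; 8 semitones down from Dbb4 gives Fb3.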